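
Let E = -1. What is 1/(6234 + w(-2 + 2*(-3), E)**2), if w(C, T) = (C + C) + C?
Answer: 1/6810 ≈ 0.00014684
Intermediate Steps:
w(C, T) = 3*C (w(C, T) = 2*C + C = 3*C)
1/(6234 + w(-2 + 2*(-3), E)**2) = 1/(6234 + (3*(-2 + 2*(-3)))**2) = 1/(6234 + (3*(-2 - 6))**2) = 1/(6234 + (3*(-8))**2) = 1/(6234 + (-24)**2) = 1/(6234 + 576) = 1/6810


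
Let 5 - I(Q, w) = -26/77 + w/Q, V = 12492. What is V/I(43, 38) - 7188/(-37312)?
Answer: 385842020295/137560016 ≈ 2804.9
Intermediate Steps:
I(Q, w) = 411/77 - w/Q (I(Q, w) = 5 - (-26/77 + w/Q) = 5 + (26/77 - w/Q) = 411/77 - w/Q)
V/I(43, 38) - 7188/(-37312) = 12492/(411/77 - 1*38/43) - 7188/(-37312) = 12492/(411/77 - 1*38*1/43) - 7188*(-1/37312) = 12492/(411/77 - 38/43) + 1797/9328 = 12492/(14747/3311) + 1797/9328 = 12492*(3311/14747) + 1797/9328 = 41361012/14747 + 1797/9328 = 385842020295/137560016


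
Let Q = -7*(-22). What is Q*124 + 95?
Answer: 19191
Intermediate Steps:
Q = 154
Q*124 + 95 = 154*124 + 95 = 19096 + 95 = 19191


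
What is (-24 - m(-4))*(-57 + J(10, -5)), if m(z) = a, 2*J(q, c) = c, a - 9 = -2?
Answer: 3689/2 ≈ 1844.5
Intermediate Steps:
a = 7 (a = 9 - 2 = 7)
J(q, c) = c/2
m(z) = 7
(-24 - m(-4))*(-57 + J(10, -5)) = (-24 - 1*7)*(-57 + (½)*(-5)) = (-24 - 7)*(-57 - 5/2) = -31*(-119/2) = 3689/2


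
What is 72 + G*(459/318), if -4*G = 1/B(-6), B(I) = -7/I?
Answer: 106389/1484 ≈ 71.691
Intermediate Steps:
G = -3/14 (G = -1/(4*((-7/(-6)))) = -1/(4*((-7*(-⅙)))) = -1/(4*7/6) = -¼*6/7 = -3/14 ≈ -0.21429)
72 + G*(459/318) = 72 - 1377/(14*318) = 72 - 3/14*153/106 = 72 - 459/1484 = 106389/1484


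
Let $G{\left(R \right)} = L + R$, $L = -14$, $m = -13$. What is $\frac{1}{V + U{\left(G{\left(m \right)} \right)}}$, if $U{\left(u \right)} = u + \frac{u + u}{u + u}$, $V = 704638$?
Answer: $\frac{1}{704612} \approx 1.4192 \cdot 10^{-6}$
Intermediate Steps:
$G{\left(R \right)} = -14 + R$
$U{\left(u \right)} = 1 + u$ ($U{\left(u \right)} = u + \frac{2 u}{2 u} = u + 2 u \frac{1}{2 u} = u + 1 = 1 + u$)
$\frac{1}{V + U{\left(G{\left(m \right)} \right)}} = \frac{1}{704638 + \left(1 - 27\right)} = \frac{1}{704638 - 26} = \frac{1}{704612}$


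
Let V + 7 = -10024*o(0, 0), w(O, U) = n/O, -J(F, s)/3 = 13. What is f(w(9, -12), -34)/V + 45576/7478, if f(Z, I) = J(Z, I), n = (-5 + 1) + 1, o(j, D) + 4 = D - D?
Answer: 304467437/49964257 ≈ 6.0937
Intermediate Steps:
o(j, D) = -4 (o(j, D) = -4 + (D - D) = -4 + 0 = -4)
n = -3 (n = -4 + 1 = -3)
J(F, s) = -39 (J(F, s) = -3*13 = -39)
w(O, U) = -3/O
f(Z, I) = -39
V = 40089 (V = -7 - 10024*(-4) = -7 + 40096 = 40089)
f(w(9, -12), -34)/V + 45576/7478 = -39/40089 + 45576/7478 = -39*1/40089 + 45576*(1/7478) = -13/13363 + 22788/3739 = 304467437/49964257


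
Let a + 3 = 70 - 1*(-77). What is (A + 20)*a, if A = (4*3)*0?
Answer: 2880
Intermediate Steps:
a = 144 (a = -3 + (70 - 1*(-77)) = -3 + (70 + 77) = -3 + 147 = 144)
A = 0 (A = 12*0 = 0)
(A + 20)*a = (0 + 20)*144 = 20*144 = 2880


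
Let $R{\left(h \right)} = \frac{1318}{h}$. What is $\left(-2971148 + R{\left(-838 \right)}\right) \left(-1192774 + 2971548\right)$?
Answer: $- \frac{2214416512671354}{419} \approx -5.285 \cdot 10^{12}$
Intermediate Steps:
$\left(-2971148 + R{\left(-838 \right)}\right) \left(-1192774 + 2971548\right) = \left(-2971148 + \frac{1318}{-838}\right) \left(-1192774 + 2971548\right) = \left(-2971148 + 1318 \left(- \frac{1}{838}\right)\right) 1778774 = \left(-2971148 - \frac{659}{419}\right) 1778774 = \left(- \frac{1244911671}{419}\right) 1778774 = - \frac{2214416512671354}{419}$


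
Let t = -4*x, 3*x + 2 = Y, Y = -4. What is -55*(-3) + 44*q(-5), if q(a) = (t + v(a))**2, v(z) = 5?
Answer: 7601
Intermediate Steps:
x = -2 (x = -2/3 + (1/3)*(-4) = -2/3 - 4/3 = -2)
t = 8 (t = -4*(-2) = 8)
q(a) = 169 (q(a) = (8 + 5)**2 = 13**2 = 169)
-55*(-3) + 44*q(-5) = -55*(-3) + 44*169 = 165 + 7436 = 7601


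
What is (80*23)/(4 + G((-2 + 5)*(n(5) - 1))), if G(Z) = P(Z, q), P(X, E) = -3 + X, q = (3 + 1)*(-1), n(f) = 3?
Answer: 1840/7 ≈ 262.86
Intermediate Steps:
q = -4 (q = 4*(-1) = -4)
G(Z) = -3 + Z
(80*23)/(4 + G((-2 + 5)*(n(5) - 1))) = (80*23)/(4 + (-3 + (-2 + 5)*(3 - 1))) = 1840/(4 + (-3 + 3*2)) = 1840/(4 + (-3 + 6)) = 1840/(4 + 3) = 1840/7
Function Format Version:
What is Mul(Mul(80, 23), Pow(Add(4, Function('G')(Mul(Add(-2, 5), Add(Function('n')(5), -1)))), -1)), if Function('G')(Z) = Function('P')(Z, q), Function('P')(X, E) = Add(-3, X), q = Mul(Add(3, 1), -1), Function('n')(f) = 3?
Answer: Rational(1840, 7) ≈ 262.86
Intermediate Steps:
q = -4 (q = Mul(4, -1) = -4)
Function('G')(Z) = Add(-3, Z)
Mul(Mul(80, 23), Pow(Add(4, Function('G')(Mul(Add(-2, 5), Add(Function('n')(5), -1)))), -1)) = Mul(Mul(80, 23), Pow(Add(4, Add(-3, Mul(Add(-2, 5), Add(3, -1)))), -1)) = Mul(1840, Pow(Add(4, Add(-3, Mul(3, 2))), -1)) = Mul(1840, Pow(Add(4, Add(-3, 6)), -1)) = Mul(1840, Pow(Add(4, 3), -1)) = Mul(1840, Pow(7, -1)) = Mul(1840, Rational(1, 7)) = Rational(1840, 7)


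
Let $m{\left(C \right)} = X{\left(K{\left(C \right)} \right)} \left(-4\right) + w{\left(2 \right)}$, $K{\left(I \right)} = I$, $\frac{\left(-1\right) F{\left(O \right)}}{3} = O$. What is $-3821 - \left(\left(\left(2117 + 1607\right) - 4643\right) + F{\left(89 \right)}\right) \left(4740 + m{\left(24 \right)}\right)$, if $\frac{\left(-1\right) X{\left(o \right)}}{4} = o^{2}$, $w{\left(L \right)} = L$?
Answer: $16550367$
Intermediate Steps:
$F{\left(O \right)} = - 3 O$
$X{\left(o \right)} = - 4 o^{2}$
$m{\left(C \right)} = 2 + 16 C^{2}$ ($m{\left(C \right)} = - 4 C^{2} \left(-4\right) + 2 = 16 C^{2} + 2 = 2 + 16 C^{2}$)
$-3821 - \left(\left(\left(2117 + 1607\right) - 4643\right) + F{\left(89 \right)}\right) \left(4740 + m{\left(24 \right)}\right) = -3821 - \left(\left(\left(2117 + 1607\right) - 4643\right) - 267\right) \left(4740 + \left(2 + 16 \cdot 24^{2}\right)\right) = -3821 - \left(\left(3724 - 4643\right) - 267\right) \left(4740 + \left(2 + 16 \cdot 576\right)\right) = -3821 - \left(-919 - 267\right) \left(4740 + \left(2 + 9216\right)\right) = -3821 - - 1186 \left(4740 + 9218\right) = -3821 - \left(-1186\right) 13958 = -3821 - -16554188 = -3821 + 16554188 = 16550367$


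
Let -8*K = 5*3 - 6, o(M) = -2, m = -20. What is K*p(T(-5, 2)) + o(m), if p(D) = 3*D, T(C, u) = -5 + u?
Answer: 65/8 ≈ 8.1250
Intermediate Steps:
K = -9/8 (K = -(5*3 - 6)/8 = -(15 - 6)/8 = -⅛*9 = -9/8 ≈ -1.1250)
K*p(T(-5, 2)) + o(m) = -27*(-5 + 2)/8 - 2 = -27*(-3)/8 - 2 = -9/8*(-9) - 2 = 81/8 - 2 = 65/8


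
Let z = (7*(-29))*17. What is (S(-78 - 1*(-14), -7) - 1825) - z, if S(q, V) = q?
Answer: 1562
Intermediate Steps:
z = -3451 (z = -203*17 = -3451)
(S(-78 - 1*(-14), -7) - 1825) - z = ((-78 - 1*(-14)) - 1825) - 1*(-3451) = ((-78 + 14) - 1825) + 3451 = (-64 - 1825) + 3451 = -1889 + 3451 = 1562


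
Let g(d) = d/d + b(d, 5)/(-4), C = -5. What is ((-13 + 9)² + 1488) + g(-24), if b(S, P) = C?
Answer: 6025/4 ≈ 1506.3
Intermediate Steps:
b(S, P) = -5
g(d) = 9/4 (g(d) = d/d - 5/(-4) = 1 - 5*(-¼) = 1 + 5/4 = 9/4)
((-13 + 9)² + 1488) + g(-24) = ((-13 + 9)² + 1488) + 9/4 = ((-4)² + 1488) + 9/4 = (16 + 1488) + 9/4 = 1504 + 9/4 = 6025/4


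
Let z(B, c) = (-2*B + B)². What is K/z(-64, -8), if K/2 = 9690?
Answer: 4845/1024 ≈ 4.7314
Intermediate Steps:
K = 19380 (K = 2*9690 = 19380)
z(B, c) = B² (z(B, c) = (-B)² = B²)
K/z(-64, -8) = 19380/((-64)²) = 19380/4096 = 19380*(1/4096) = 4845/1024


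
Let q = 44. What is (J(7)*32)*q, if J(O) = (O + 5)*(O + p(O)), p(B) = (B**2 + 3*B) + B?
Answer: 1419264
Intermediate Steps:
p(B) = B**2 + 4*B
J(O) = (5 + O)*(O + O*(4 + O)) (J(O) = (O + 5)*(O + O*(4 + O)) = (5 + O)*(O + O*(4 + O)))
(J(7)*32)*q = ((7*(25 + 7**2 + 10*7))*32)*44 = ((7*(25 + 49 + 70))*32)*44 = ((7*144)*32)*44 = (1008*32)*44 = 32256*44 = 1419264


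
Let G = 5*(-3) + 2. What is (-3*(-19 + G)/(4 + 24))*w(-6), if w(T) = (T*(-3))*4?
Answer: 1728/7 ≈ 246.86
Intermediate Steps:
G = -13 (G = -15 + 2 = -13)
w(T) = -12*T (w(T) = -3*T*4 = -12*T)
(-3*(-19 + G)/(4 + 24))*w(-6) = (-3*(-19 - 13)/(4 + 24))*(-12*(-6)) = -(-96)/28*72 = -3*(-8/7)*72 = (24/7)*72 = 1728/7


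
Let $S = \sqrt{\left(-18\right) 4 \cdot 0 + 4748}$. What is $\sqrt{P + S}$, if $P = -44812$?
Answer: $\sqrt{-44812 + 2 \sqrt{1187}} \approx 211.53 i$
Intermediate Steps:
$S = 2 \sqrt{1187}$ ($S = \sqrt{\left(-72\right) 0 + 4748} = \sqrt{0 + 4748} = \sqrt{4748} = 2 \sqrt{1187} \approx 68.906$)
$\sqrt{P + S} = \sqrt{-44812 + 2 \sqrt{1187}}$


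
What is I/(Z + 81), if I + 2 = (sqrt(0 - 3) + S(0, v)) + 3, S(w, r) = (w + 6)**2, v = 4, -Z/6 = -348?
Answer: 37/2169 + I*sqrt(3)/2169 ≈ 0.017059 + 0.00079855*I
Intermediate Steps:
Z = 2088 (Z = -6*(-348) = 2088)
S(w, r) = (6 + w)**2
I = 37 + I*sqrt(3) (I = -2 + ((sqrt(0 - 3) + (6 + 0)**2) + 3) = -2 + ((sqrt(-3) + 6**2) + 3) = -2 + ((I*sqrt(3) + 36) + 3) = -2 + ((36 + I*sqrt(3)) + 3) = -2 + (39 + I*sqrt(3)) = 37 + I*sqrt(3) ≈ 37.0 + 1.732*I)
I/(Z + 81) = (37 + I*sqrt(3))/(2088 + 81) = (37 + I*sqrt(3))/2169 = 37/2169 + I*sqrt(3)/2169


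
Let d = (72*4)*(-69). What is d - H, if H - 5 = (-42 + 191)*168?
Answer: -44909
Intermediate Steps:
d = -19872 (d = 288*(-69) = -19872)
H = 25037 (H = 5 + (-42 + 191)*168 = 5 + 149*168 = 5 + 25032 = 25037)
d - H = -19872 - 1*25037 = -19872 - 25037 = -44909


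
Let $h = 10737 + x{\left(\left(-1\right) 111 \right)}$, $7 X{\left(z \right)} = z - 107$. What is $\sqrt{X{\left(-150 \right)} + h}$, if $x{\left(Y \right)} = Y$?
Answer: $\frac{5 \sqrt{20755}}{7} \approx 102.9$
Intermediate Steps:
$X{\left(z \right)} = - \frac{107}{7} + \frac{z}{7}$ ($X{\left(z \right)} = \frac{z - 107}{7} = \frac{-107 + z}{7} = - \frac{107}{7} + \frac{z}{7}$)
$h = 10626$ ($h = 10737 - 111 = 10626$)
$\sqrt{X{\left(-150 \right)} + h} = \sqrt{\left(- \frac{107}{7} + \frac{1}{7} \left(-150\right)\right) + 10626} = \sqrt{\left(- \frac{107}{7} - \frac{150}{7}\right) + 10626} = \sqrt{- \frac{257}{7} + 10626} = \sqrt{\frac{74125}{7}} = \frac{5 \sqrt{20755}}{7}$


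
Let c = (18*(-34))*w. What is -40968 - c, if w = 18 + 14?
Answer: -21384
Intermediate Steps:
w = 32
c = -19584 (c = (18*(-34))*32 = -612*32 = -19584)
-40968 - c = -40968 - 1*(-19584) = -40968 + 19584 = -21384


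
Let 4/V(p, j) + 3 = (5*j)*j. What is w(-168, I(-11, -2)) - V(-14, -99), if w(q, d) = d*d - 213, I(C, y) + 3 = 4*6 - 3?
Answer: 2719609/24501 ≈ 111.00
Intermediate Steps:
I(C, y) = 18 (I(C, y) = -3 + (4*6 - 3) = -3 + (24 - 3) = -3 + 21 = 18)
V(p, j) = 4/(-3 + 5*j²) (V(p, j) = 4/(-3 + (5*j)*j) = 4/(-3 + 5*j²))
w(q, d) = -213 + d² (w(q, d) = d² - 213 = -213 + d²)
w(-168, I(-11, -2)) - V(-14, -99) = (-213 + 18²) - 4/(-3 + 5*(-99)²) = (-213 + 324) - 4/(-3 + 5*9801) = 111 - 4/(-3 + 49005) = 111 - 4/49002 = 111 - 1*2/24501 = 111 - 2/24501 = 2719609/24501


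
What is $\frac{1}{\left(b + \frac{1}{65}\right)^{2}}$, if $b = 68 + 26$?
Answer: $\frac{4225}{37344321} \approx 0.00011314$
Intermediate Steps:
$b = 94$
$\frac{1}{\left(b + \frac{1}{65}\right)^{2}} = \frac{1}{\left(94 + \frac{1}{65}\right)^{2}} = \frac{1}{\left(\frac{6111}{65}\right)^{2}} = \frac{1}{\frac{37344321}{4225}} = \frac{4225}{37344321}$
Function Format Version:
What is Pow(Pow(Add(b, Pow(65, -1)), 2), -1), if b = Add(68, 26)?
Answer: Rational(4225, 37344321) ≈ 0.00011314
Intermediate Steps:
b = 94
Pow(Pow(Add(b, Pow(65, -1)), 2), -1) = Pow(Pow(Add(94, Pow(65, -1)), 2), -1) = Pow(Pow(Add(94, Rational(1, 65)), 2), -1) = Pow(Pow(Rational(6111, 65), 2), -1) = Pow(Rational(37344321, 4225), -1) = Rational(4225, 37344321)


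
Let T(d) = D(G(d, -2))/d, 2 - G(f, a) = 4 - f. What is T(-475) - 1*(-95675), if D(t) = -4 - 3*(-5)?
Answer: 45445614/475 ≈ 95675.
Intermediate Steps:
G(f, a) = -2 + f (G(f, a) = 2 - (4 - f) = 2 + (-4 + f) = -2 + f)
D(t) = 11 (D(t) = -4 + 15 = 11)
T(d) = 11/d
T(-475) - 1*(-95675) = 11/(-475) - 1*(-95675) = 11*(-1/475) + 95675 = -11/475 + 95675 = 45445614/475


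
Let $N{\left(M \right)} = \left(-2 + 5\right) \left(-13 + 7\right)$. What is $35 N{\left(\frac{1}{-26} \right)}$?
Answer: $-630$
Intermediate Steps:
$N{\left(M \right)} = -18$ ($N{\left(M \right)} = 3 \left(-6\right) = -18$)
$35 N{\left(\frac{1}{-26} \right)} = 35 \left(-18\right) = -630$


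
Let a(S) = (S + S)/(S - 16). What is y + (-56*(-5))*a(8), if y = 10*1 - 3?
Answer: -553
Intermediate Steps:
a(S) = 2*S/(-16 + S) (a(S) = (2*S)/(-16 + S) = 2*S/(-16 + S))
y = 7 (y = 10 - 3 = 7)
y + (-56*(-5))*a(8) = 7 + (-56*(-5))*(2*8/(-16 + 8)) = 7 + 280*(2*8/(-8)) = 7 + 280*(2*8*(-⅛)) = 7 + 280*(-2) = 7 - 560 = -553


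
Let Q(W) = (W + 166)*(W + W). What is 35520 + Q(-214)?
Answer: 56064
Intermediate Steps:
Q(W) = 2*W*(166 + W) (Q(W) = (166 + W)*(2*W) = 2*W*(166 + W))
35520 + Q(-214) = 35520 + 2*(-214)*(166 - 214) = 35520 + 2*(-214)*(-48) = 35520 + 20544 = 56064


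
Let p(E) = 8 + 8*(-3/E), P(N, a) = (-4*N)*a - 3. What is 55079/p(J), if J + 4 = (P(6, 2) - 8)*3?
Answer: 9969299/1472 ≈ 6772.6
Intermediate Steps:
P(N, a) = -3 - 4*N*a (P(N, a) = -4*N*a - 3 = -3 - 4*N*a)
J = -181 (J = -4 + ((-3 - 4*6*2) - 8)*3 = -4 + ((-3 - 48) - 8)*3 = -4 + (-51 - 8)*3 = -4 - 59*3 = -4 - 177 = -181)
p(E) = 8 - 24/E
55079/p(J) = 55079/(8 - 24/(-181)) = 55079/(8 - 24*(-1/181)) = 55079/(8 + 24/181) = 55079/(1472/181) = 55079*(181/1472) = 9969299/1472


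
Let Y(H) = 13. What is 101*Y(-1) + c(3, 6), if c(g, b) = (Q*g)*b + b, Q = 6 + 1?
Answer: 1445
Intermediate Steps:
Q = 7
c(g, b) = b + 7*b*g (c(g, b) = (7*g)*b + b = 7*b*g + b = b + 7*b*g)
101*Y(-1) + c(3, 6) = 101*13 + 6*(1 + 7*3) = 1313 + 6*(1 + 21) = 1313 + 6*22 = 1313 + 132 = 1445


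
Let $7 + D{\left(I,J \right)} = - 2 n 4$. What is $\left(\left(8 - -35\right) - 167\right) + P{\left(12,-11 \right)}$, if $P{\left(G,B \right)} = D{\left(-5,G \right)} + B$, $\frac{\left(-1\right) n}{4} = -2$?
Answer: $-206$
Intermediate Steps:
$n = 8$ ($n = \left(-4\right) \left(-2\right) = 8$)
$D{\left(I,J \right)} = -71$ ($D{\left(I,J \right)} = -7 + \left(-2\right) 8 \cdot 4 = -7 - 64 = -71$)
$P{\left(G,B \right)} = -71 + B$
$\left(\left(8 - -35\right) - 167\right) + P{\left(12,-11 \right)} = \left(\left(8 - -35\right) - 167\right) - 82 = \left(\left(8 + 35\right) - 167\right) - 82 = \left(43 - 167\right) - 82 = -124 - 82 = -206$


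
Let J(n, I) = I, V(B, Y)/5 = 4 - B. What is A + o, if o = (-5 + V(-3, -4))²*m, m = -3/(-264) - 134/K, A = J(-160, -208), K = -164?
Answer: 484909/902 ≈ 537.59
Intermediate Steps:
V(B, Y) = 20 - 5*B (V(B, Y) = 5*(4 - B) = 20 - 5*B)
A = -208
m = 2989/3608 (m = -3/(-264) - 134/(-164) = -3*(-1/264) - 134*(-1/164) = 1/88 + 67/82 = 2989/3608 ≈ 0.82844)
o = 672525/902 (o = (-5 + (20 - 5*(-3)))²*(2989/3608) = (-5 + (20 + 15))²*(2989/3608) = (-5 + 35)²*(2989/3608) = 30²*(2989/3608) = 900*(2989/3608) = 672525/902 ≈ 745.59)
A + o = -208 + 672525/902 = 484909/902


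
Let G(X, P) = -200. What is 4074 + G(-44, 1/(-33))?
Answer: 3874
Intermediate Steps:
4074 + G(-44, 1/(-33)) = 4074 - 200 = 3874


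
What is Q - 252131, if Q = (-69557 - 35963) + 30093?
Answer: -327558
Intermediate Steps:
Q = -75427 (Q = -105520 + 30093 = -75427)
Q - 252131 = -75427 - 252131 = -327558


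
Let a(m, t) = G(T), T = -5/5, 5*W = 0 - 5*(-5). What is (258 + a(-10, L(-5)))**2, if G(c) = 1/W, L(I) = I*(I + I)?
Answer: 1666681/25 ≈ 66667.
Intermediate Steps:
W = 5 (W = (0 - 5*(-5))/5 = (0 + 25)/5 = (1/5)*25 = 5)
L(I) = 2*I**2 (L(I) = I*(2*I) = 2*I**2)
T = -1 (T = -5*1/5 = -1)
G(c) = 1/5
a(m, t) = 1/5
(258 + a(-10, L(-5)))**2 = (258 + 1/5)**2 = (1291/5)**2 = 1666681/25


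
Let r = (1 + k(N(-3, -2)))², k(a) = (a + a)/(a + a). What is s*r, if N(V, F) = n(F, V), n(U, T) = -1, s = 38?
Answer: 152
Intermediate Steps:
N(V, F) = -1
k(a) = 1 (k(a) = (2*a)/((2*a)) = (2*a)*(1/(2*a)) = 1)
r = 4 (r = (1 + 1)² = 2² = 4)
s*r = 38*4 = 152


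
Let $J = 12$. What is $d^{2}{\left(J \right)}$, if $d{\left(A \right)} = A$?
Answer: $144$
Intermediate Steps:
$d^{2}{\left(J \right)} = 12^{2} = 144$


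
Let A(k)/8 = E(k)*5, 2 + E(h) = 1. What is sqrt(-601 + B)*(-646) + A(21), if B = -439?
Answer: -40 - 2584*I*sqrt(65) ≈ -40.0 - 20833.0*I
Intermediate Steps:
E(h) = -1 (E(h) = -2 + 1 = -1)
A(k) = -40 (A(k) = 8*(-1*5) = 8*(-5) = -40)
sqrt(-601 + B)*(-646) + A(21) = sqrt(-601 - 439)*(-646) - 40 = sqrt(-1040)*(-646) - 40 = (4*I*sqrt(65))*(-646) - 40 = -2584*I*sqrt(65) - 40 = -40 - 2584*I*sqrt(65)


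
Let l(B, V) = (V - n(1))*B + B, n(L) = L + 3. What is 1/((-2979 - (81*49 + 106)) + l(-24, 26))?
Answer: -1/7606 ≈ -0.00013148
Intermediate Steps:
n(L) = 3 + L
l(B, V) = B + B*(-4 + V) (l(B, V) = (V - (3 + 1))*B + B = (V - 1*4)*B + B = (V - 4)*B + B = (-4 + V)*B + B = B*(-4 + V) + B = B + B*(-4 + V))
1/((-2979 - (81*49 + 106)) + l(-24, 26)) = 1/((-2979 - (81*49 + 106)) - 24*(-3 + 26)) = 1/((-2979 - (3969 + 106)) - 24*23) = 1/((-2979 - 1*4075) - 552) = 1/((-2979 - 4075) - 552) = 1/(-7054 - 552) = 1/(-7606) = -1/7606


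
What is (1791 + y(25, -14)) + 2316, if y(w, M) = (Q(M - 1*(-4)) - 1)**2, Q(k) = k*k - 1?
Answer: 13711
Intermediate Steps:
Q(k) = -1 + k**2 (Q(k) = k**2 - 1 = -1 + k**2)
y(w, M) = (-2 + (4 + M)**2)**2 (y(w, M) = ((-1 + (M - 1*(-4))**2) - 1)**2 = ((-1 + (M + 4)**2) - 1)**2 = ((-1 + (4 + M)**2) - 1)**2 = (-2 + (4 + M)**2)**2)
(1791 + y(25, -14)) + 2316 = (1791 + (-2 + (4 - 14)**2)**2) + 2316 = (1791 + (-2 + (-10)**2)**2) + 2316 = (1791 + (-2 + 100)**2) + 2316 = (1791 + 98**2) + 2316 = (1791 + 9604) + 2316 = 11395 + 2316 = 13711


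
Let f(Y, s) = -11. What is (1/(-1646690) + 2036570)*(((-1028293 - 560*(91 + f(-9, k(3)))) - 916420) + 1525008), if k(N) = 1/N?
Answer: -311552742810930399/329338 ≈ -9.4600e+11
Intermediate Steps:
(1/(-1646690) + 2036570)*(((-1028293 - 560*(91 + f(-9, k(3)))) - 916420) + 1525008) = (1/(-1646690) + 2036570)*(((-1028293 - 560*(91 - 11)) - 916420) + 1525008) = (-1/1646690 + 2036570)*(((-1028293 - 560*80) - 916420) + 1525008) = 3353599453299*(((-1028293 - 44800) - 916420) + 1525008)/1646690 = 3353599453299*((-1073093 - 916420) + 1525008)/1646690 = 3353599453299*(-1989513 + 1525008)/1646690 = (3353599453299/1646690)*(-464505) = -311552742810930399/329338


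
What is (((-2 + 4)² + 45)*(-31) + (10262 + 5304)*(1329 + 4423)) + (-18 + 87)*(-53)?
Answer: 89530456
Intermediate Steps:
(((-2 + 4)² + 45)*(-31) + (10262 + 5304)*(1329 + 4423)) + (-18 + 87)*(-53) = ((2² + 45)*(-31) + 15566*5752) + 69*(-53) = ((4 + 45)*(-31) + 89535632) - 3657 = (49*(-31) + 89535632) - 3657 = (-1519 + 89535632) - 3657 = 89534113 - 3657 = 89530456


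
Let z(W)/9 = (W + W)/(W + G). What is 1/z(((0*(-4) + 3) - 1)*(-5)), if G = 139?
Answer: -43/60 ≈ -0.71667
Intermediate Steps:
z(W) = 18*W/(139 + W) (z(W) = 9*((W + W)/(W + 139)) = 9*((2*W)/(139 + W)) = 9*(2*W/(139 + W)) = 18*W/(139 + W))
1/z(((0*(-4) + 3) - 1)*(-5)) = 1/(18*(((0*(-4) + 3) - 1)*(-5))/(139 + ((0*(-4) + 3) - 1)*(-5))) = 1/(18*(((0 + 3) - 1)*(-5))/(139 + ((0 + 3) - 1)*(-5))) = 1/(18*((3 - 1)*(-5))/(139 + (3 - 1)*(-5))) = 1/(18*(2*(-5))/(139 + 2*(-5))) = 1/(18*(-10)/(139 - 10)) = 1/(18*(-10)/129) = 1/(18*(-10)*(1/129)) = 1/(-60/43) = -43/60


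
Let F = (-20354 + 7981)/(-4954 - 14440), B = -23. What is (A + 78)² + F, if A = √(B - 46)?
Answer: 116667283/19394 + 156*I*√69 ≈ 6015.6 + 1295.8*I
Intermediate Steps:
F = 12373/19394 (F = -12373/(-19394) = -12373*(-1/19394) = 12373/19394 ≈ 0.63798)
A = I*√69 (A = √(-23 - 46) = √(-69) = I*√69 ≈ 8.3066*I)
(A + 78)² + F = (I*√69 + 78)² + 12373/19394 = (78 + I*√69)² + 12373/19394 = 12373/19394 + (78 + I*√69)²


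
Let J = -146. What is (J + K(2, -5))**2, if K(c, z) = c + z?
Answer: 22201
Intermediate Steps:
(J + K(2, -5))**2 = (-146 + (2 - 5))**2 = (-146 - 3)**2 = (-149)**2 = 22201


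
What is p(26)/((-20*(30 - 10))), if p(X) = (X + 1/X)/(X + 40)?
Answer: -677/686400 ≈ -0.00098631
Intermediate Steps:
p(X) = (X + 1/X)/(40 + X)
p(26)/((-20*(30 - 10))) = ((1 + 26²)/(26*(40 + 26)))/((-20*(30 - 10))) = ((1/26)*(1 + 676)/66)/((-20*20)) = ((1/26)*(1/66)*677)/(-400) = (677/1716)*(-1/400) = -677/686400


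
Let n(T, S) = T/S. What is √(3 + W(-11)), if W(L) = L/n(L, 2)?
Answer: √5 ≈ 2.2361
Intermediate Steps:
W(L) = 2 (W(L) = L/((L/2)) = L*(2/L) = 2)
√(3 + W(-11)) = √(3 + 2) = √5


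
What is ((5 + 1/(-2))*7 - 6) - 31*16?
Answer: -941/2 ≈ -470.50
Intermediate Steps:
((5 + 1/(-2))*7 - 6) - 31*16 = ((5 - 1/2)*7 - 6) - 496 = ((9/2)*7 - 6) - 496 = (63/2 - 6) - 496 = 51/2 - 496 = -941/2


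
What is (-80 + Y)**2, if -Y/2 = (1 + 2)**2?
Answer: 9604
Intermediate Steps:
Y = -18 (Y = -2*(1 + 2)**2 = -2*3**2 = -2*9 = -18)
(-80 + Y)**2 = (-80 - 18)**2 = (-98)**2 = 9604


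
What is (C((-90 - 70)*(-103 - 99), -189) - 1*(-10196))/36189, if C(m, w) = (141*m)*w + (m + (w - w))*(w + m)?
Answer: 19687604/4021 ≈ 4896.2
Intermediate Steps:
C(m, w) = m*(m + w) + 141*m*w (C(m, w) = 141*m*w + (m + 0)*(m + w) = 141*m*w + m*(m + w) = m*(m + w) + 141*m*w)
(C((-90 - 70)*(-103 - 99), -189) - 1*(-10196))/36189 = (((-90 - 70)*(-103 - 99))*((-90 - 70)*(-103 - 99) + 142*(-189)) - 1*(-10196))/36189 = ((-160*(-202))*(-160*(-202) - 26838) + 10196)*(1/36189) = (32320*(32320 - 26838) + 10196)*(1/36189) = (32320*5482 + 10196)*(1/36189) = (177178240 + 10196)*(1/36189) = 177188436*(1/36189) = 19687604/4021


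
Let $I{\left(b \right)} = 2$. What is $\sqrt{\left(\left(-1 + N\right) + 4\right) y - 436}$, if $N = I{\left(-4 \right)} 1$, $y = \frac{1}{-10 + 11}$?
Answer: $i \sqrt{431} \approx 20.761 i$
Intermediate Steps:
$y = 1$ ($y = 1^{-1} = 1$)
$N = 2$ ($N = 2 \cdot 1 = 2$)
$\sqrt{\left(\left(-1 + N\right) + 4\right) y - 436} = \sqrt{\left(\left(-1 + 2\right) + 4\right) 1 - 436} = \sqrt{\left(1 + 4\right) 1 - 436} = \sqrt{5 \cdot 1 - 436} = \sqrt{5 - 436} = \sqrt{-431} = i \sqrt{431}$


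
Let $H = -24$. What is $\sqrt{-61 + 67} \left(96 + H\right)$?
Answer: $72 \sqrt{6} \approx 176.36$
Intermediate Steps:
$\sqrt{-61 + 67} \left(96 + H\right) = \sqrt{-61 + 67} \left(96 - 24\right) = \sqrt{6} \cdot 72 = 72 \sqrt{6}$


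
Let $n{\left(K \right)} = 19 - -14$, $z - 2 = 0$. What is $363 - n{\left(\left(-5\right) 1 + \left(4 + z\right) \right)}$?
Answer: $330$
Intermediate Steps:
$z = 2$ ($z = 2 + 0 = 2$)
$n{\left(K \right)} = 33$ ($n{\left(K \right)} = 19 + 14 = 33$)
$363 - n{\left(\left(-5\right) 1 + \left(4 + z\right) \right)} = 363 - 33 = 330$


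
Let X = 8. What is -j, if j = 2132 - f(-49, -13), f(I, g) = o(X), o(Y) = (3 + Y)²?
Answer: -2011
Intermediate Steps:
f(I, g) = 121 (f(I, g) = (3 + 8)² = 11² = 121)
j = 2011 (j = 2132 - 1*121 = 2132 - 121 = 2011)
-j = -1*2011 = -2011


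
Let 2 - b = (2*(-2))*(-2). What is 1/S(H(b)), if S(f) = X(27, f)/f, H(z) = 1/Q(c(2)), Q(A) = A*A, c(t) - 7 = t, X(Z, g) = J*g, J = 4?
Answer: 1/4 ≈ 0.25000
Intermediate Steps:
X(Z, g) = 4*g
c(t) = 7 + t
b = -6 (b = 2 - 2*(-2)*(-2) = 2 - (-4)*(-2) = 2 - 1*8 = 2 - 8 = -6)
Q(A) = A**2
H(z) = 1/81 (H(z) = 1/((7 + 2)**2) = 1/(9**2) = 1/81)
S(f) = 4 (S(f) = (4*f)/f = 4)
1/S(H(b)) = 1/4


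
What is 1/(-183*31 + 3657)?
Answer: -1/2016 ≈ -0.00049603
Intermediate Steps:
1/(-183*31 + 3657) = 1/(-5673 + 3657) = 1/(-2016) = -1/2016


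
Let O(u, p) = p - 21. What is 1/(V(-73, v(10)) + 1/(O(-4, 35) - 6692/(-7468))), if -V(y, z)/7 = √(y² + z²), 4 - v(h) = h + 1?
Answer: -51923137/203821540935673 - 5414162047*√5378/203821540935673 ≈ -0.0019483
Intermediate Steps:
v(h) = 3 - h (v(h) = 4 - (h + 1) = 4 - (1 + h) = 4 + (-1 - h) = 3 - h)
V(y, z) = -7*√(y² + z²)
O(u, p) = -21 + p
1/(V(-73, v(10)) + 1/(O(-4, 35) - 6692/(-7468))) = 1/(-7*√((-73)² + (3 - 1*10)²) + 1/((-21 + 35) - 6692/(-7468))) = 1/(-7*√(5329 + (3 - 10)²) + 1/(14 - 6692*(-1/7468))) = 1/(-7*√(5329 + (-7)²) + 1/(14 + 1673/1867)) = 1/(-7*√(5329 + 49) + 1/(27811/1867)) = 1/(-7*√5378 + 1867/27811) = 1/(1867/27811 - 7*√5378)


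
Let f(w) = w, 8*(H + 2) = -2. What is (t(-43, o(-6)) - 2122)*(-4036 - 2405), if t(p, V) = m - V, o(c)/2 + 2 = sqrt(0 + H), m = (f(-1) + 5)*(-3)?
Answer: 13719330 + 19323*I ≈ 1.3719e+7 + 19323.0*I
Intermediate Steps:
H = -9/4 (H = -2 + (1/8)*(-2) = -2 - 1/4 = -9/4 ≈ -2.2500)
m = -12 (m = (-1 + 5)*(-3) = 4*(-3) = -12)
o(c) = -4 + 3*I (o(c) = -4 + 2*sqrt(0 - 9/4) = -4 + 2*sqrt(-9/4) = -4 + 2*(3*I/2) = -4 + 3*I)
t(p, V) = -12 - V
(t(-43, o(-6)) - 2122)*(-4036 - 2405) = ((-12 - (-4 + 3*I)) - 2122)*(-4036 - 2405) = ((-12 + (4 - 3*I)) - 2122)*(-6441) = ((-8 - 3*I) - 2122)*(-6441) = (-2130 - 3*I)*(-6441) = 13719330 + 19323*I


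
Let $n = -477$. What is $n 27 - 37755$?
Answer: $-50634$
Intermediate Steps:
$n 27 - 37755 = \left(-477\right) 27 - 37755 = -12879 - 37755 = -50634$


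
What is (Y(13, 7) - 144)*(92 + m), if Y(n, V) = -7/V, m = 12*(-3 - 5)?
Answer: 580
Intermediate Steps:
m = -96 (m = 12*(-8) = -96)
(Y(13, 7) - 144)*(92 + m) = (-7/7 - 144)*(92 - 96) = (-7*⅐ - 144)*(-4) = (-1 - 144)*(-4) = -145*(-4) = 580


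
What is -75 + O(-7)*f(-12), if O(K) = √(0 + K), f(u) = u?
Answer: -75 - 12*I*√7 ≈ -75.0 - 31.749*I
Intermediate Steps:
O(K) = √K
-75 + O(-7)*f(-12) = -75 + √(-7)*(-12) = -75 + (I*√7)*(-12) = -75 - 12*I*√7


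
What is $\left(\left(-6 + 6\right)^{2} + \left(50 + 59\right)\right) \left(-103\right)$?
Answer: $-11227$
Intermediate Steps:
$\left(\left(-6 + 6\right)^{2} + \left(50 + 59\right)\right) \left(-103\right) = \left(0^{2} + 109\right) \left(-103\right) = \left(0 + 109\right) \left(-103\right) = 109 \left(-103\right) = -11227$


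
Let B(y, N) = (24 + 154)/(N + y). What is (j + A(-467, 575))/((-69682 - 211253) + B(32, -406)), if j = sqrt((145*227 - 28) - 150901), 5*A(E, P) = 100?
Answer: -1870/26267467 - 187*I*sqrt(118014)/52534934 ≈ -7.1191e-5 - 0.0012228*I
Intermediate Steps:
A(E, P) = 20 (A(E, P) = (1/5)*100 = 20)
B(y, N) = 178/(N + y)
j = I*sqrt(118014) (j = sqrt((32915 - 28) - 150901) = sqrt(32887 - 150901) = sqrt(-118014) = I*sqrt(118014) ≈ 343.53*I)
(j + A(-467, 575))/((-69682 - 211253) + B(32, -406)) = (I*sqrt(118014) + 20)/((-69682 - 211253) + 178/(-406 + 32)) = (20 + I*sqrt(118014))/(-280935 + 178/(-374)) = (20 + I*sqrt(118014))/(-280935 + 178*(-1/374)) = (20 + I*sqrt(118014))/(-280935 - 89/187) = (20 + I*sqrt(118014))/(-52534934/187) = (20 + I*sqrt(118014))*(-187/52534934) = -1870/26267467 - 187*I*sqrt(118014)/52534934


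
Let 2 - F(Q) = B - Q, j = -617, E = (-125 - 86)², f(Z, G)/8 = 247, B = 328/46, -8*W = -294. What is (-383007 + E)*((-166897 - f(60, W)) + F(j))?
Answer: 1319549760568/23 ≈ 5.7372e+10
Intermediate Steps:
W = 147/4 (W = -⅛*(-294) = 147/4 ≈ 36.750)
B = 164/23 (B = 328*(1/46) = 164/23 ≈ 7.1304)
f(Z, G) = 1976 (f(Z, G) = 8*247 = 1976)
E = 44521 (E = (-211)² = 44521)
F(Q) = -118/23 + Q (F(Q) = 2 - (164/23 - Q) = 2 + (-164/23 + Q) = -118/23 + Q)
(-383007 + E)*((-166897 - f(60, W)) + F(j)) = (-383007 + 44521)*((-166897 - 1*1976) + (-118/23 - 617)) = -338486*((-166897 - 1976) - 14309/23) = -338486*(-168873 - 14309/23) = -338486*(-3898388/23) = 1319549760568/23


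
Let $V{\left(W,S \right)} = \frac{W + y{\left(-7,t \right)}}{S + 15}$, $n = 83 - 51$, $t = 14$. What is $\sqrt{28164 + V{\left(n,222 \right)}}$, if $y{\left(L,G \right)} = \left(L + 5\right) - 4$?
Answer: $\frac{\sqrt{1581949878}}{237} \approx 167.82$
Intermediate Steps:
$n = 32$
$y{\left(L,G \right)} = 1 + L$ ($y{\left(L,G \right)} = \left(5 + L\right) - 4 = 1 + L$)
$V{\left(W,S \right)} = \frac{-6 + W}{15 + S}$ ($V{\left(W,S \right)} = \frac{W + \left(1 - 7\right)}{S + 15} = \frac{W - 6}{15 + S} = \frac{-6 + W}{15 + S}$)
$\sqrt{28164 + V{\left(n,222 \right)}} = \sqrt{28164 + \frac{-6 + 32}{15 + 222}} = \sqrt{28164 + \frac{1}{237} \cdot 26} = \sqrt{28164 + \frac{26}{237}} = \sqrt{\frac{6674894}{237}} = \frac{\sqrt{1581949878}}{237}$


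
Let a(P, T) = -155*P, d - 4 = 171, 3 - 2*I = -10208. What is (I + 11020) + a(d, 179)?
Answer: -21999/2 ≈ -11000.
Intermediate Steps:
I = 10211/2 (I = 3/2 - 1/2*(-10208) = 3/2 + 5104 = 10211/2 ≈ 5105.5)
d = 175 (d = 4 + 171 = 175)
(I + 11020) + a(d, 179) = (10211/2 + 11020) - 155*175 = 32251/2 - 27125 = -21999/2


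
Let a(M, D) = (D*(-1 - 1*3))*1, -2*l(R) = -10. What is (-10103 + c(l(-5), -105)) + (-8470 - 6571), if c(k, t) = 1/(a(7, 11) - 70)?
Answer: -2866417/114 ≈ -25144.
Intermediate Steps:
l(R) = 5 (l(R) = -½*(-10) = 5)
a(M, D) = -4*D (a(M, D) = (D*(-1 - 3))*1 = (D*(-4))*1 = -4*D*1 = -4*D)
c(k, t) = -1/114 (c(k, t) = 1/(-4*11 - 70) = 1/(-44 - 70) = 1/(-114) = -1/114)
(-10103 + c(l(-5), -105)) + (-8470 - 6571) = (-10103 - 1/114) + (-8470 - 6571) = -1151743/114 - 15041 = -2866417/114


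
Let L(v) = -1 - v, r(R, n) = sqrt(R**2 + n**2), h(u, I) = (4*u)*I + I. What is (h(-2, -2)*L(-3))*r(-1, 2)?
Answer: 28*sqrt(5) ≈ 62.610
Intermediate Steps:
h(u, I) = I + 4*I*u (h(u, I) = 4*I*u + I = I + 4*I*u)
(h(-2, -2)*L(-3))*r(-1, 2) = ((-2*(1 + 4*(-2)))*(-1 - 1*(-3)))*sqrt((-1)**2 + 2**2) = ((-2*(1 - 8))*(-1 + 3))*sqrt(1 + 4) = (-2*(-7)*2)*sqrt(5) = (14*2)*sqrt(5) = 28*sqrt(5)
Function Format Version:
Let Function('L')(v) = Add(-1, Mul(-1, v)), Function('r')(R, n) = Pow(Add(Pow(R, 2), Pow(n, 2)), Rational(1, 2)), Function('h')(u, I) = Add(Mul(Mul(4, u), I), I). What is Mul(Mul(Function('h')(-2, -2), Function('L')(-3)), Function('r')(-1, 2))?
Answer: Mul(28, Pow(5, Rational(1, 2))) ≈ 62.610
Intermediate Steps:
Function('h')(u, I) = Add(I, Mul(4, I, u)) (Function('h')(u, I) = Add(Mul(4, I, u), I) = Add(I, Mul(4, I, u)))
Mul(Mul(Function('h')(-2, -2), Function('L')(-3)), Function('r')(-1, 2)) = Mul(Mul(Mul(-2, Add(1, Mul(4, -2))), Add(-1, Mul(-1, -3))), Pow(Add(Pow(-1, 2), Pow(2, 2)), Rational(1, 2))) = Mul(Mul(Mul(-2, Add(1, -8)), Add(-1, 3)), Pow(Add(1, 4), Rational(1, 2))) = Mul(Mul(Mul(-2, -7), 2), Pow(5, Rational(1, 2))) = Mul(Mul(14, 2), Pow(5, Rational(1, 2))) = Mul(28, Pow(5, Rational(1, 2)))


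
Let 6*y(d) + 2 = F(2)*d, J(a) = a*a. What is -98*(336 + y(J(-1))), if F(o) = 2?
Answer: -32928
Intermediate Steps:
J(a) = a**2
y(d) = -1/3 + d/3 (y(d) = -1/3 + (2*d)/6 = -1/3 + d/3)
-98*(336 + y(J(-1))) = -98*(336 + (-1/3 + (1/3)*(-1)**2)) = -98*(336 + (-1/3 + (1/3)*1)) = -98*(336 + (-1/3 + 1/3)) = -98*(336 + 0) = -98*336 = -32928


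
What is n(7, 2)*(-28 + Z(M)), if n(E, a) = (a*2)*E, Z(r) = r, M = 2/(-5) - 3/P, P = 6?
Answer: -4046/5 ≈ -809.20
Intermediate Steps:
M = -9/10 (M = 2/(-5) - 3/6 = 2*(-⅕) - 3*⅙ = -⅖ - ½ = -9/10 ≈ -0.90000)
n(E, a) = 2*E*a (n(E, a) = (2*a)*E = 2*E*a)
n(7, 2)*(-28 + Z(M)) = (2*7*2)*(-28 - 9/10) = 28*(-289/10) = -4046/5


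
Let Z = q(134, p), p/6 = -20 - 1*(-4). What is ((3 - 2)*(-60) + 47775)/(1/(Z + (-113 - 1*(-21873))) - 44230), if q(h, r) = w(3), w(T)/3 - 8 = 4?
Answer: -346665380/321345693 ≈ -1.0788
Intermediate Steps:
p = -96 (p = 6*(-20 - 1*(-4)) = 6*(-20 + 4) = 6*(-16) = -96)
w(T) = 36 (w(T) = 24 + 3*4 = 24 + 12 = 36)
q(h, r) = 36
Z = 36
((3 - 2)*(-60) + 47775)/(1/(Z + (-113 - 1*(-21873))) - 44230) = ((3 - 2)*(-60) + 47775)/(1/(36 + (-113 - 1*(-21873))) - 44230) = (1*(-60) + 47775)/(1/(36 + (-113 + 21873)) - 44230) = (-60 + 47775)/(1/(36 + 21760) - 44230) = 47715/(1/21796 - 44230) = 47715/(-964037079/21796) = 47715*(-21796/964037079) = -346665380/321345693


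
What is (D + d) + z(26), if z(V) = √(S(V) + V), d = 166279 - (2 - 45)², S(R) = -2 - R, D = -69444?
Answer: 94986 + I*√2 ≈ 94986.0 + 1.4142*I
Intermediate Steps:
d = 164430 (d = 166279 - 1*(-43)² = 166279 - 1*1849 = 166279 - 1849 = 164430)
z(V) = I*√2 (z(V) = √((-2 - V) + V) = √(-2) = I*√2)
(D + d) + z(26) = (-69444 + 164430) + I*√2 = 94986 + I*√2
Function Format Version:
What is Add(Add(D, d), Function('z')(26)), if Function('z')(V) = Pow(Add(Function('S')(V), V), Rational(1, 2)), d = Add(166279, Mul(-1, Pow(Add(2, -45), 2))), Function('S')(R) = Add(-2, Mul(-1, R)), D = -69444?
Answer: Add(94986, Mul(I, Pow(2, Rational(1, 2)))) ≈ Add(94986., Mul(1.4142, I))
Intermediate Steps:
d = 164430 (d = Add(166279, Mul(-1, Pow(-43, 2))) = Add(166279, Mul(-1, 1849)) = Add(166279, -1849) = 164430)
Function('z')(V) = Mul(I, Pow(2, Rational(1, 2))) (Function('z')(V) = Pow(Add(Add(-2, Mul(-1, V)), V), Rational(1, 2)) = Pow(-2, Rational(1, 2)) = Mul(I, Pow(2, Rational(1, 2))))
Add(Add(D, d), Function('z')(26)) = Add(Add(-69444, 164430), Mul(I, Pow(2, Rational(1, 2)))) = Add(94986, Mul(I, Pow(2, Rational(1, 2))))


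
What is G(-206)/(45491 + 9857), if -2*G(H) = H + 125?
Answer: 81/110696 ≈ 0.00073173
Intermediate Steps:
G(H) = -125/2 - H/2 (G(H) = -(H + 125)/2 = -(125 + H)/2 = -125/2 - H/2)
G(-206)/(45491 + 9857) = (-125/2 - ½*(-206))/(45491 + 9857) = (-125/2 + 103)/55348 = (81/2)*(1/55348) = 81/110696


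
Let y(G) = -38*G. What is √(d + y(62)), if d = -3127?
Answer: I*√5483 ≈ 74.047*I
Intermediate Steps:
√(d + y(62)) = √(-3127 - 38*62) = √(-3127 - 2356) = √(-5483) = I*√5483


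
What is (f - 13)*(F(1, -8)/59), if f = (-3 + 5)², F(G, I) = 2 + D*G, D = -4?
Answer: 18/59 ≈ 0.30508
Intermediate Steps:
F(G, I) = 2 - 4*G
f = 4 (f = 2² = 4)
(f - 13)*(F(1, -8)/59) = (4 - 13)*((2 - 4*1)/59) = -9*(2 - 4)/59 = -(-18)/59 = -9*(-2/59) = 18/59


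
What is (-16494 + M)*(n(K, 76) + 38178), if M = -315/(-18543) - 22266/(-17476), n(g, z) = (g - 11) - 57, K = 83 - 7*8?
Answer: -4853010880418679/7715654 ≈ -6.2898e+8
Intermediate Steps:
K = 27 (K = 83 - 1*56 = 83 - 56 = 27)
n(g, z) = -68 + g (n(g, z) = (-11 + g) - 57 = -68 + g)
M = 9961509/7715654 (M = -315*(-1/18543) - 22266*(-1/17476) = 15/883 + 11133/8738 = 9961509/7715654 ≈ 1.2911)
(-16494 + M)*(n(K, 76) + 38178) = (-16494 + 9961509/7715654)*((-68 + 27) + 38178) = -127252035567*(-41 + 38178)/7715654 = -127252035567/7715654*38137 = -4853010880418679/7715654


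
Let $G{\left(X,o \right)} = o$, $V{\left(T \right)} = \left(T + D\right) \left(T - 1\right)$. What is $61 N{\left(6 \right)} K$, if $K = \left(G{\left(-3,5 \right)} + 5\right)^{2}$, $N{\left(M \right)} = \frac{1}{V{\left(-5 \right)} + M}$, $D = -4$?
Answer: $\frac{305}{3} \approx 101.67$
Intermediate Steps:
$V{\left(T \right)} = \left(-1 + T\right) \left(-4 + T\right)$ ($V{\left(T \right)} = \left(T - 4\right) \left(T - 1\right) = \left(-4 + T\right) \left(-1 + T\right) = \left(-1 + T\right) \left(-4 + T\right)$)
$N{\left(M \right)} = \frac{1}{54 + M}$ ($N{\left(M \right)} = \frac{1}{\left(4 + \left(-5\right)^{2} - -25\right) + M} = \frac{1}{\left(4 + 25 + 25\right) + M} = \frac{1}{54 + M}$)
$K = 100$ ($K = \left(5 + 5\right)^{2} = 10^{2} = 100$)
$61 N{\left(6 \right)} K = \frac{61}{54 + 6} \cdot 100 = \frac{61}{60} \cdot 100 = \frac{305}{3}$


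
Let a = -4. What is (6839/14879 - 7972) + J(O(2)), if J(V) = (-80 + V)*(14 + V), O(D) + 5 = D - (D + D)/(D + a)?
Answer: -134276136/14879 ≈ -9024.5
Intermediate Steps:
O(D) = -5 + D - 2*D/(-4 + D) (O(D) = -5 + (D - (D + D)/(D - 4)) = -5 + (D - 2*D/(-4 + D)) = -5 + D - 2*D/(-4 + D))
(6839/14879 - 7972) + J(O(2)) = (6839/14879 - 7972) + (-1120 + ((20 + 2² - 11*2)/(-4 + 2))² - 66*(20 + 2² - 11*2)/(-4 + 2)) = (6839*(1/14879) - 7972) + (-1120 + ((20 + 4 - 22)/(-2))² - 66*(20 + 4 - 22)/(-2)) = (6839/14879 - 7972) + (-1120 + (-½*2)² - (-33)*2) = -118608549/14879 + (-1120 + (-1)² - 66*(-1)) = -118608549/14879 + (-1120 + 1 + 66) = -118608549/14879 - 1053 = -134276136/14879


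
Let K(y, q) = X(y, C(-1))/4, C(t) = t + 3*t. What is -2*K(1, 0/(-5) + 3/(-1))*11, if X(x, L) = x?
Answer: -11/2 ≈ -5.5000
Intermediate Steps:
C(t) = 4*t
K(y, q) = y/4
-2*K(1, 0/(-5) + 3/(-1))*11 = -1/2*11 = -11/2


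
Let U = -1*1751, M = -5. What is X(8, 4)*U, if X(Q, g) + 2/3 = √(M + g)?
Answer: 3502/3 - 1751*I ≈ 1167.3 - 1751.0*I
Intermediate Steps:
X(Q, g) = -⅔ + √(-5 + g)
U = -1751
X(8, 4)*U = (-⅔ + √(-5 + 4))*(-1751) = (-⅔ + √(-1))*(-1751) = (-⅔ + I)*(-1751) = 3502/3 - 1751*I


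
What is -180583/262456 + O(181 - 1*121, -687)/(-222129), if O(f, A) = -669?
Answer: -13312379381/19433029608 ≈ -0.68504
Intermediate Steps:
-180583/262456 + O(181 - 1*121, -687)/(-222129) = -180583/262456 - 669/(-222129) = -180583*1/262456 - 669*(-1/222129) = -180583/262456 + 223/74043 = -13312379381/19433029608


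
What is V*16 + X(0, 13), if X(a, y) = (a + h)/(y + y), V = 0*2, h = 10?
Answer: 5/13 ≈ 0.38462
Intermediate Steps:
V = 0
X(a, y) = (10 + a)/(2*y) (X(a, y) = (a + 10)/(y + y) = (10 + a)/((2*y)) = (10 + a)*(1/(2*y)) = (10 + a)/(2*y))
V*16 + X(0, 13) = 0*16 + (1/2)*(10 + 0)/13 = 0 + (1/2)*(1/13)*10 = 0 + 5/13 = 5/13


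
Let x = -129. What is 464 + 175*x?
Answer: -22111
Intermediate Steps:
464 + 175*x = 464 + 175*(-129) = 464 - 22575 = -22111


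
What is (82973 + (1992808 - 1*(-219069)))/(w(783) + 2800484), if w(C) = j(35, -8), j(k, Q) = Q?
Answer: 382475/466746 ≈ 0.81945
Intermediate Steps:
w(C) = -8
(82973 + (1992808 - 1*(-219069)))/(w(783) + 2800484) = (82973 + (1992808 - 1*(-219069)))/(-8 + 2800484) = (82973 + (1992808 + 219069))/2800476 = (82973 + 2211877)*(1/2800476) = 2294850*(1/2800476) = 382475/466746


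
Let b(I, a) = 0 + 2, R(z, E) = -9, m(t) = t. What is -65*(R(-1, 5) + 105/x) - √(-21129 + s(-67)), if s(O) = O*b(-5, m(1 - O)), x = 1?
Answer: -6240 - I*√21263 ≈ -6240.0 - 145.82*I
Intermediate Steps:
b(I, a) = 2
s(O) = 2*O (s(O) = O*2 = 2*O)
-65*(R(-1, 5) + 105/x) - √(-21129 + s(-67)) = -65*(-9 + 105/1) - √(-21129 + 2*(-67)) = -65*(-9 + 105*1) - √(-21129 - 134) = -65*(-9 + 105) - √(-21263) = -65*96 - I*√21263 = -6240 - I*√21263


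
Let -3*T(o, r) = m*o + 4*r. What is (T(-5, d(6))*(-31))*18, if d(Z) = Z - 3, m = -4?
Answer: 5952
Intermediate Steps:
d(Z) = -3 + Z
T(o, r) = -4*r/3 + 4*o/3 (T(o, r) = -(-4*o + 4*r)/3 = -4*r/3 + 4*o/3)
(T(-5, d(6))*(-31))*18 = ((-4*(-3 + 6)/3 + (4/3)*(-5))*(-31))*18 = ((-4/3*3 - 20/3)*(-31))*18 = ((-4 - 20/3)*(-31))*18 = -32/3*(-31)*18 = (992/3)*18 = 5952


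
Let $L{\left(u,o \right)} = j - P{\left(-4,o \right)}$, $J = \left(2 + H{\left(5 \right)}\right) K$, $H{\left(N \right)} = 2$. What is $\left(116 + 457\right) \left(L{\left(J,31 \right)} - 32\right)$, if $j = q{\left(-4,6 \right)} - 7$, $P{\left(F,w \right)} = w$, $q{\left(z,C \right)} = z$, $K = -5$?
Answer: $-42402$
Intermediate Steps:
$j = -11$ ($j = -4 - 7 = -11$)
$J = -20$ ($J = \left(2 + 2\right) \left(-5\right) = 4 \left(-5\right) = -20$)
$L{\left(u,o \right)} = -11 - o$
$\left(116 + 457\right) \left(L{\left(J,31 \right)} - 32\right) = \left(116 + 457\right) \left(\left(-11 - 31\right) - 32\right) = 573 \left(\left(-11 - 31\right) - 32\right) = 573 \left(-42 - 32\right) = 573 \left(-74\right) = -42402$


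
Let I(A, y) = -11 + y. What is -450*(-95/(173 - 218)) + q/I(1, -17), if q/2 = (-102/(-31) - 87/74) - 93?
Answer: -30301709/32116 ≈ -943.51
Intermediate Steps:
q = -208491/1147 (q = 2*((-102/(-31) - 87/74) - 93) = 2*((-102*(-1/31) - 87*1/74) - 93) = 2*((102/31 - 87/74) - 93) = 2*(4851/2294 - 93) = 2*(-208491/2294) = -208491/1147 ≈ -181.77)
-450*(-95/(173 - 218)) + q/I(1, -17) = -450*(-95/(173 - 218)) - 208491/(1147*(-11 - 17)) = -450/((-45*(-1/95))) - 208491/1147/(-28) = -450/9/19 - 208491/1147*(-1/28) = -450*19/9 + 208491/32116 = -950 + 208491/32116 = -30301709/32116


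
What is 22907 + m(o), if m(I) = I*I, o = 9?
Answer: 22988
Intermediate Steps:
m(I) = I**2
22907 + m(o) = 22907 + 9**2 = 22907 + 81 = 22988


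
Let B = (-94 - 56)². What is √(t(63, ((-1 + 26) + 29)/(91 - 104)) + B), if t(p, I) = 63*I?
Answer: 3*√417586/13 ≈ 149.13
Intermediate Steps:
B = 22500 (B = (-150)² = 22500)
√(t(63, ((-1 + 26) + 29)/(91 - 104)) + B) = √(63*(((-1 + 26) + 29)/(91 - 104)) + 22500) = √(63*((25 + 29)/(-13)) + 22500) = √(63*(54*(-1/13)) + 22500) = √(63*(-54/13) + 22500) = √(-3402/13 + 22500) = √(289098/13) = 3*√417586/13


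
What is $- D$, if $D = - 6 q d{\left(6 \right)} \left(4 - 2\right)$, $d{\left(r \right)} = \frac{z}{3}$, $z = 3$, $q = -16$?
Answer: $-192$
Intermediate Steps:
$d{\left(r \right)} = 1$ ($d{\left(r \right)} = \frac{3}{3} = 3 \cdot \frac{1}{3} = 1$)
$D = 192$ ($D = \left(-6\right) \left(-16\right) 1 \left(4 - 2\right) = 96 \cdot 1 \cdot 2 = 96 \cdot 2 = 192$)
$- D = \left(-1\right) 192 = -192$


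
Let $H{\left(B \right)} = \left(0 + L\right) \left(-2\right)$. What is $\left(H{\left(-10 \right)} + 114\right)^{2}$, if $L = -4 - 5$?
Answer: $17424$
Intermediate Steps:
$L = -9$ ($L = -4 - 5 = -9$)
$H{\left(B \right)} = 18$ ($H{\left(B \right)} = \left(0 - 9\right) \left(-2\right) = \left(-9\right) \left(-2\right) = 18$)
$\left(H{\left(-10 \right)} + 114\right)^{2} = \left(18 + 114\right)^{2} = 132^{2} = 17424$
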